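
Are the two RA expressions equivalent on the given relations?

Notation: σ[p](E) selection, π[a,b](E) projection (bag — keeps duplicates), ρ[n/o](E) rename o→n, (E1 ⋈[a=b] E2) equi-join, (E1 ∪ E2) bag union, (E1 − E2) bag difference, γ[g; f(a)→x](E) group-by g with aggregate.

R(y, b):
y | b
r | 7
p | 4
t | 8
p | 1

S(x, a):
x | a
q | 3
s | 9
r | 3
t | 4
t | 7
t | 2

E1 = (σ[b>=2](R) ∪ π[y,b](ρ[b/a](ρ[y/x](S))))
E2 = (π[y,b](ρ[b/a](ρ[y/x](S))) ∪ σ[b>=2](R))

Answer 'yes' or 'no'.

E1 per-node cardinality:
  R → 4
  σ[b>=2](R) → 3
  S → 6
  ρ[y/x](S) → 6
  ρ[b/a](ρ[y/x](S)) → 6
  π[y,b](ρ[b/a](ρ[y/x](S))) → 6
  (σ[b>=2](R) ∪ π[y,b](ρ[b/a](ρ[y/x](S)))) → 9
E2 per-node cardinality:
  S → 6
  ρ[y/x](S) → 6
  ρ[b/a](ρ[y/x](S)) → 6
  π[y,b](ρ[b/a](ρ[y/x](S))) → 6
  R → 4
  σ[b>=2](R) → 3
  (π[y,b](ρ[b/a](ρ[y/x](S))) ∪ σ[b>=2](R)) → 9

E1 and E2 produce the same multiset:
y | b
p | 4
q | 3
r | 3
r | 7
s | 9
t | 2
t | 4
t | 7
t | 8

yes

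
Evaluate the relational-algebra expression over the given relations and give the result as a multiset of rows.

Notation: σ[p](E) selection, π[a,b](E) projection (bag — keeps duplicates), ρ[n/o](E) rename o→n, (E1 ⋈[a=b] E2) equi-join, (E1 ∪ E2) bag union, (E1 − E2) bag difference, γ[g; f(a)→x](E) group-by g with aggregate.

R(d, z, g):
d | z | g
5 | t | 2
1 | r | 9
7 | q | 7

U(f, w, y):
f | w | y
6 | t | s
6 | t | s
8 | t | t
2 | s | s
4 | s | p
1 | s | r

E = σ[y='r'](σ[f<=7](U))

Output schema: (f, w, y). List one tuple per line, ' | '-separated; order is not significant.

Row counts bottom-up:
  U → 6
  σ[f<=7](U) → 5
  σ[y='r'](σ[f<=7](U)) → 1

== RESULT ==
f | w | y
1 | s | r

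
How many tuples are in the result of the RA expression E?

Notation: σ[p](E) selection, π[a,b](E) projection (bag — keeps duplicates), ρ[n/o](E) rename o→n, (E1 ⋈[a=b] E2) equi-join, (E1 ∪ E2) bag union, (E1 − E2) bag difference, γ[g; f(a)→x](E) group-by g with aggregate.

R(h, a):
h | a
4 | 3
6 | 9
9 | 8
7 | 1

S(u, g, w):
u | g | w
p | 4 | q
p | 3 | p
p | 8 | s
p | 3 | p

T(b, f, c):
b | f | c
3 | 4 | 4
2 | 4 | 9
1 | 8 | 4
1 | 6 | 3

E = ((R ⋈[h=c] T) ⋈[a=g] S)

Row counts bottom-up:
  R → 4
  T → 4
  (R ⋈[h=c] T) → 3
  S → 4
  ((R ⋈[h=c] T) ⋈[a=g] S) → 5

|E| = 5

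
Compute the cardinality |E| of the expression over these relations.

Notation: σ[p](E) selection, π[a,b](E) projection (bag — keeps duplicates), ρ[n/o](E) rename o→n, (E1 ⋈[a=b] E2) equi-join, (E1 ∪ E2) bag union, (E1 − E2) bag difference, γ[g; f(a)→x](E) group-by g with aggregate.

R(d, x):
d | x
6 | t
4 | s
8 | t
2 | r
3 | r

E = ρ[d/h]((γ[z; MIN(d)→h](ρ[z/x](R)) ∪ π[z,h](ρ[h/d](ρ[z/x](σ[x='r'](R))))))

Stepwise |·|:
  R → 5
  ρ[z/x](R) → 5
  γ[z; MIN(d)→h](ρ[z/x](R)) → 3
  R → 5
  σ[x='r'](R) → 2
  ρ[z/x](σ[x='r'](R)) → 2
  ρ[h/d](ρ[z/x](σ[x='r'](R))) → 2
  π[z,h](ρ[h/d](ρ[z/x](σ[x='r'](R)))) → 2
  (γ[z; MIN(d)→h](ρ[z/x](R)) ∪ π[z,h](ρ[h/d](ρ[z/x](σ[x='r'](R))))) → 5
  ρ[d/h]((γ[z; MIN(d)→h](ρ[z/x](R)) ∪ π[z,h](ρ[h/d](ρ[z/x](σ[x='r'](R)))))) → 5

|E| = 5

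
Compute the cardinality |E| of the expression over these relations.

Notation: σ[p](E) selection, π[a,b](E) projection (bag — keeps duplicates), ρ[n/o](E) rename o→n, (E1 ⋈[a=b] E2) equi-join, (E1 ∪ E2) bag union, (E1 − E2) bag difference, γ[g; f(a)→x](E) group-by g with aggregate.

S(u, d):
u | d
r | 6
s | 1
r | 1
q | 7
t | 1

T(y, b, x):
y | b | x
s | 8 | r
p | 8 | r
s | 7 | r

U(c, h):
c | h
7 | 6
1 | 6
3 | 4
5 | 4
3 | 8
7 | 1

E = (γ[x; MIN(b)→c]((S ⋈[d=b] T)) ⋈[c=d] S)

Row counts bottom-up:
  S → 5
  T → 3
  (S ⋈[d=b] T) → 1
  γ[x; MIN(b)→c]((S ⋈[d=b] T)) → 1
  S → 5
  (γ[x; MIN(b)→c]((S ⋈[d=b] T)) ⋈[c=d] S) → 1

|E| = 1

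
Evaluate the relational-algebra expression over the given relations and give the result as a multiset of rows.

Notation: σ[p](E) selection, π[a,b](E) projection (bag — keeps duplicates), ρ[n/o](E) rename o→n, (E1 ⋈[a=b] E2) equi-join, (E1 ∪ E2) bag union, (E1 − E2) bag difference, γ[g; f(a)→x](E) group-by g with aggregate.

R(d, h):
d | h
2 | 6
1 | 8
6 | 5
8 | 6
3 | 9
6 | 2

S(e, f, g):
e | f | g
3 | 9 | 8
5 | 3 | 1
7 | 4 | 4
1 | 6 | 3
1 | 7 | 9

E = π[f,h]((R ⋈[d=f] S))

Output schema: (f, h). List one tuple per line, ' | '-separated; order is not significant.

Per-node cardinality:
  R → 6
  S → 5
  (R ⋈[d=f] S) → 3
  π[f,h]((R ⋈[d=f] S)) → 3

== RESULT ==
f | h
3 | 9
6 | 2
6 | 5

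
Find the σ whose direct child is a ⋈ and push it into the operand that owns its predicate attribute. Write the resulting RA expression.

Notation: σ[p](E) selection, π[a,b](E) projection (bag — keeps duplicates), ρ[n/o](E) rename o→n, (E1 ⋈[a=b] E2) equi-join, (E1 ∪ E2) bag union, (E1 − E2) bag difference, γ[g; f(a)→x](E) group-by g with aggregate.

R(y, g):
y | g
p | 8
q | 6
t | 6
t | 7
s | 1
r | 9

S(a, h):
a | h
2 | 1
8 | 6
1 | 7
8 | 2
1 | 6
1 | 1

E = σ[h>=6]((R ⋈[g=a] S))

σ filters on h, owned by the right side.
E' = (R ⋈[g=a] σ[h>=6](S))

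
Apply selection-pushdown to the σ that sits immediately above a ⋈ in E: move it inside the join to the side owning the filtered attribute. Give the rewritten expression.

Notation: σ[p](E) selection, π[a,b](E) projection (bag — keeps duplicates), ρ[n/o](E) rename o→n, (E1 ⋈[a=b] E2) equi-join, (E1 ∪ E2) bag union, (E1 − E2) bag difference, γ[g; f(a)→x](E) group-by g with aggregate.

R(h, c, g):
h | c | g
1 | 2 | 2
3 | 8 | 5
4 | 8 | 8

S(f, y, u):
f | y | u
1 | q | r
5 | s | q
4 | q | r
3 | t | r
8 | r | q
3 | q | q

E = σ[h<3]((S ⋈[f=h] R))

σ filters on h, owned by the right side.
E' = (S ⋈[f=h] σ[h<3](R))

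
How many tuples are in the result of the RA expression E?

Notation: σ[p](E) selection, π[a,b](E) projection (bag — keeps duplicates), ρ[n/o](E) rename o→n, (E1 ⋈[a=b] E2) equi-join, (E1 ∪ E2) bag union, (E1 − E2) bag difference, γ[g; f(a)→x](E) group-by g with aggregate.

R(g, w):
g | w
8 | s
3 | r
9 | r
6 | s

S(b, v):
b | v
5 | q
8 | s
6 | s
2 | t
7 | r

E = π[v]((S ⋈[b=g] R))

Per-node cardinality:
  S → 5
  R → 4
  (S ⋈[b=g] R) → 2
  π[v]((S ⋈[b=g] R)) → 2

|E| = 2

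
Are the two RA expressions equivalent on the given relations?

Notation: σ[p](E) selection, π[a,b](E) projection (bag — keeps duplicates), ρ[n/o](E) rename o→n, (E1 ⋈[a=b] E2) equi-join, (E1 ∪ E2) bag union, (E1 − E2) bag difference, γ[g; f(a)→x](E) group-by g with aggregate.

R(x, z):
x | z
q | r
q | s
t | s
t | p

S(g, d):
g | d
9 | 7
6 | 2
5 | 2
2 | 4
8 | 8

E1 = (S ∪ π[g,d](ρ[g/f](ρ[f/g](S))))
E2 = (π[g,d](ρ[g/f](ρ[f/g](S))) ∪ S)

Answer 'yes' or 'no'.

E1 subexpression sizes:
  S → 5
  S → 5
  ρ[f/g](S) → 5
  ρ[g/f](ρ[f/g](S)) → 5
  π[g,d](ρ[g/f](ρ[f/g](S))) → 5
  (S ∪ π[g,d](ρ[g/f](ρ[f/g](S)))) → 10
E2 subexpression sizes:
  S → 5
  ρ[f/g](S) → 5
  ρ[g/f](ρ[f/g](S)) → 5
  π[g,d](ρ[g/f](ρ[f/g](S))) → 5
  S → 5
  (π[g,d](ρ[g/f](ρ[f/g](S))) ∪ S) → 10

E1 and E2 produce the same multiset:
g | d
2 | 4
2 | 4
5 | 2
5 | 2
6 | 2
6 | 2
8 | 8
8 | 8
9 | 7
9 | 7

yes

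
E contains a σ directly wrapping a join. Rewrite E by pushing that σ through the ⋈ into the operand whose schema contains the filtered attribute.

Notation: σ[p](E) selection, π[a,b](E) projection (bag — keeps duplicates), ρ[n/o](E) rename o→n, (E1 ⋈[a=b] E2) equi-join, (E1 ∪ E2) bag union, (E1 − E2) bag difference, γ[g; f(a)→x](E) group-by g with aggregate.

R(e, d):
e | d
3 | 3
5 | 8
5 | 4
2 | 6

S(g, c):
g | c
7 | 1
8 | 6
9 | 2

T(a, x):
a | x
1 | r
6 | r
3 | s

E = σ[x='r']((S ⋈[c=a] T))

σ filters on x, owned by the right side.
E' = (S ⋈[c=a] σ[x='r'](T))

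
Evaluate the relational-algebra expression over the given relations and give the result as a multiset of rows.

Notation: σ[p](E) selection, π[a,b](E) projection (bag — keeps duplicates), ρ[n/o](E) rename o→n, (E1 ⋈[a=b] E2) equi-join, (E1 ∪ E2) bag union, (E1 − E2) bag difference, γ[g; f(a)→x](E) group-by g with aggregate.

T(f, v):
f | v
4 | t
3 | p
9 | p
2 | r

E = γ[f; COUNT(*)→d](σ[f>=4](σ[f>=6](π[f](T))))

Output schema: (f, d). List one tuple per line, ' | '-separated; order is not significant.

Per-node cardinality:
  T → 4
  π[f](T) → 4
  σ[f>=6](π[f](T)) → 1
  σ[f>=4](σ[f>=6](π[f](T))) → 1
  γ[f; COUNT(*)→d](σ[f>=4](σ[f>=6](π[f](T)))) → 1

== RESULT ==
f | d
9 | 1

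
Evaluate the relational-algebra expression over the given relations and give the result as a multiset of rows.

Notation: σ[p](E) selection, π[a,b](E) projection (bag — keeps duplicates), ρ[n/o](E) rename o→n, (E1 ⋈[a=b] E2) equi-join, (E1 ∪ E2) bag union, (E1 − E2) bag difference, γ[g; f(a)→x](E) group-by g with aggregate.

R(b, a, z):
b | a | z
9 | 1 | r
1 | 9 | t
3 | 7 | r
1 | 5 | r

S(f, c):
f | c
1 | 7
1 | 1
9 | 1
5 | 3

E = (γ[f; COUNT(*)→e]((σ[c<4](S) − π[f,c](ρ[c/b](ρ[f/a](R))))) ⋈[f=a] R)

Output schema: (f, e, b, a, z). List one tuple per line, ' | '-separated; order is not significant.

Subexpression sizes:
  S → 4
  σ[c<4](S) → 3
  R → 4
  ρ[f/a](R) → 4
  ρ[c/b](ρ[f/a](R)) → 4
  π[f,c](ρ[c/b](ρ[f/a](R))) → 4
  (σ[c<4](S) − π[f,c](ρ[c/b](ρ[f/a](R)))) → 2
  γ[f; COUNT(*)→e]((σ[c<4](S) − π[f,c](ρ[c/b](ρ[f/a](R))))) → 2
  R → 4
  (γ[f; COUNT(*)→e]((σ[c<4](S) − π[f,c](ρ[c/b](ρ[f/a](R))))) ⋈[f=a] R) → 2

== RESULT ==
f | e | b | a | z
1 | 1 | 9 | 1 | r
5 | 1 | 1 | 5 | r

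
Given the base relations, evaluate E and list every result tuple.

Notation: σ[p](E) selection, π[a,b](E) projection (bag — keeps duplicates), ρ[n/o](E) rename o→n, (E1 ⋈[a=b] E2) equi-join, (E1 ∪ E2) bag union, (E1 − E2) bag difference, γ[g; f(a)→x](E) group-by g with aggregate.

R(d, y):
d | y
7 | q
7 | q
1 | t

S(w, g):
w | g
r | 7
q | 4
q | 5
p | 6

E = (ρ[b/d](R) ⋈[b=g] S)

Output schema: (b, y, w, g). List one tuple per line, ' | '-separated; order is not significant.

Per-node cardinality:
  R → 3
  ρ[b/d](R) → 3
  S → 4
  (ρ[b/d](R) ⋈[b=g] S) → 2

== RESULT ==
b | y | w | g
7 | q | r | 7
7 | q | r | 7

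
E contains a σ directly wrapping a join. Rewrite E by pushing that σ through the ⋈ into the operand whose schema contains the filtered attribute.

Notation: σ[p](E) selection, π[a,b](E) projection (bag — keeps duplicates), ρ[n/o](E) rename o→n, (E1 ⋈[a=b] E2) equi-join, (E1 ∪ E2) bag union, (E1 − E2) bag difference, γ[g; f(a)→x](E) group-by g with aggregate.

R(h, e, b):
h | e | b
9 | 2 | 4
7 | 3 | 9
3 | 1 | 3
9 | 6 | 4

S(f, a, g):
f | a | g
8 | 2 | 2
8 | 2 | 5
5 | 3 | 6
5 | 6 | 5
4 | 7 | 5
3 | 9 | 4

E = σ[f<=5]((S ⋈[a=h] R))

σ filters on f, owned by the left side.
E' = (σ[f<=5](S) ⋈[a=h] R)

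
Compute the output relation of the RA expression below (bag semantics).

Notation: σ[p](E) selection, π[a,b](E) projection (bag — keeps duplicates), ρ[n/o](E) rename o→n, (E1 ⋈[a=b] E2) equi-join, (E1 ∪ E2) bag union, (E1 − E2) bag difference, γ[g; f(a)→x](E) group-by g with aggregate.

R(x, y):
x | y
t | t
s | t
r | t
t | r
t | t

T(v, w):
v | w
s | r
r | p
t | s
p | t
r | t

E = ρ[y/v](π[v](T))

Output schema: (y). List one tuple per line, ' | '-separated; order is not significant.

Per-node cardinality:
  T → 5
  π[v](T) → 5
  ρ[y/v](π[v](T)) → 5

== RESULT ==
y
p
r
r
s
t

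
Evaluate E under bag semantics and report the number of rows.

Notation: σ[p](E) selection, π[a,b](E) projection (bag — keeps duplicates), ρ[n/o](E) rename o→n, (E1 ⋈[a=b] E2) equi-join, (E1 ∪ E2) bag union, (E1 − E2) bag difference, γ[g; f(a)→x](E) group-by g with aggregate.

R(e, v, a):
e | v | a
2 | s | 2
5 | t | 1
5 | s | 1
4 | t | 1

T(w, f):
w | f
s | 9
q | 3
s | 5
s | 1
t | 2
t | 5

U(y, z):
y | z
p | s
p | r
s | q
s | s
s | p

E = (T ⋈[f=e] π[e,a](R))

Subexpression sizes:
  T → 6
  R → 4
  π[e,a](R) → 4
  (T ⋈[f=e] π[e,a](R)) → 5

|E| = 5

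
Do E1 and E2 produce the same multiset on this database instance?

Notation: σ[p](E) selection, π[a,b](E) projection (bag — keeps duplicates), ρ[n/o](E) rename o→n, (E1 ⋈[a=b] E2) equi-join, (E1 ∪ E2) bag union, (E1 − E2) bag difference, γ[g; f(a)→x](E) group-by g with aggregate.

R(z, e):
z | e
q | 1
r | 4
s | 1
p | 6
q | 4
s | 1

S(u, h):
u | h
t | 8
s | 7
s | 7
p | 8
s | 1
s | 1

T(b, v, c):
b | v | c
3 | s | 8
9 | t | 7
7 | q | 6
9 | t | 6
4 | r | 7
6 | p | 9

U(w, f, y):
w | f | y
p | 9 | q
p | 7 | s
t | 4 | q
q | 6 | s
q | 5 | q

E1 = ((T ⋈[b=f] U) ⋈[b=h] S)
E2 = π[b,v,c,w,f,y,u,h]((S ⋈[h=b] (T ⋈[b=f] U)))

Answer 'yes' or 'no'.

E1 per-node cardinality:
  T → 6
  U → 5
  (T ⋈[b=f] U) → 5
  S → 6
  ((T ⋈[b=f] U) ⋈[b=h] S) → 2
E2 per-node cardinality:
  S → 6
  T → 6
  U → 5
  (T ⋈[b=f] U) → 5
  (S ⋈[h=b] (T ⋈[b=f] U)) → 2
  π[b,v,c,w,f,y,u,h]((S ⋈[h=b] (T ⋈[b=f] U))) → 2

E1 and E2 produce the same multiset:
b | v | c | w | f | y | u | h
7 | q | 6 | p | 7 | s | s | 7
7 | q | 6 | p | 7 | s | s | 7

yes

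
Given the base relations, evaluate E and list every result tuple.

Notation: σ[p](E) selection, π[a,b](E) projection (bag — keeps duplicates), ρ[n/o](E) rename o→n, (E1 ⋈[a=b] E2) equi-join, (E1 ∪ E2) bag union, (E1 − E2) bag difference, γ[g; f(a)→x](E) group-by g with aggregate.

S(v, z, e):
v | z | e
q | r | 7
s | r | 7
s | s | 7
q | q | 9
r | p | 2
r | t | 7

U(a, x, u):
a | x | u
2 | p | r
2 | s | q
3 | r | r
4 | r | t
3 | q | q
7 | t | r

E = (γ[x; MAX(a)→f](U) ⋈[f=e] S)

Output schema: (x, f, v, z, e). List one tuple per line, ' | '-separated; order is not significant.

Stepwise |·|:
  U → 6
  γ[x; MAX(a)→f](U) → 5
  S → 6
  (γ[x; MAX(a)→f](U) ⋈[f=e] S) → 6

== RESULT ==
x | f | v | z | e
p | 2 | r | p | 2
s | 2 | r | p | 2
t | 7 | q | r | 7
t | 7 | r | t | 7
t | 7 | s | r | 7
t | 7 | s | s | 7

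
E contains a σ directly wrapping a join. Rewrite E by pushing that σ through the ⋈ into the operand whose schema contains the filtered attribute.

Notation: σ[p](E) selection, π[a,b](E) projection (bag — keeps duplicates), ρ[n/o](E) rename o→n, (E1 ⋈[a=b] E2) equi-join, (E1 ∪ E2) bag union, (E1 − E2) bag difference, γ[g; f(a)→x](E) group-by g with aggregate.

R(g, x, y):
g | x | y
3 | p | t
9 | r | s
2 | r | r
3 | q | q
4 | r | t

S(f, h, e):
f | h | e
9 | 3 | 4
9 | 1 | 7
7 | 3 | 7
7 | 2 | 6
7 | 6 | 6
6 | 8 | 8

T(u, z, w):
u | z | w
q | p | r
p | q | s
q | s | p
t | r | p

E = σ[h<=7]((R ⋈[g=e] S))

σ filters on h, owned by the right side.
E' = (R ⋈[g=e] σ[h<=7](S))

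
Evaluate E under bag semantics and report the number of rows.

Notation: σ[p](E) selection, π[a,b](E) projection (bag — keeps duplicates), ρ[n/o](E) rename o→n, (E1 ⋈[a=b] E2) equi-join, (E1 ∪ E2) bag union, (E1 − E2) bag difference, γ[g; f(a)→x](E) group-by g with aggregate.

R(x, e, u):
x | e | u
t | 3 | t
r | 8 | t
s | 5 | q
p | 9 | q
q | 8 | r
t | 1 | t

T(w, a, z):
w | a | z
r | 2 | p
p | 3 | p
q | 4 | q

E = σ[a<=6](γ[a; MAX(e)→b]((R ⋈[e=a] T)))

Subexpression sizes:
  R → 6
  T → 3
  (R ⋈[e=a] T) → 1
  γ[a; MAX(e)→b]((R ⋈[e=a] T)) → 1
  σ[a<=6](γ[a; MAX(e)→b]((R ⋈[e=a] T))) → 1

|E| = 1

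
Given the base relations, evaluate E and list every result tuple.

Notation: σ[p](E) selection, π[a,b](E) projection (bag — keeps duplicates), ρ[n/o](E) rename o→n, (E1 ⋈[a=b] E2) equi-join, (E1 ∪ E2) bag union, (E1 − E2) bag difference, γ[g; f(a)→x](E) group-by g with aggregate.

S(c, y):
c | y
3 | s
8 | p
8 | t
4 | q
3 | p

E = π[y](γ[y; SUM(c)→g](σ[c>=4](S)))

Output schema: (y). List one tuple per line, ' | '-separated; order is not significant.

Per-node cardinality:
  S → 5
  σ[c>=4](S) → 3
  γ[y; SUM(c)→g](σ[c>=4](S)) → 3
  π[y](γ[y; SUM(c)→g](σ[c>=4](S))) → 3

== RESULT ==
y
p
q
t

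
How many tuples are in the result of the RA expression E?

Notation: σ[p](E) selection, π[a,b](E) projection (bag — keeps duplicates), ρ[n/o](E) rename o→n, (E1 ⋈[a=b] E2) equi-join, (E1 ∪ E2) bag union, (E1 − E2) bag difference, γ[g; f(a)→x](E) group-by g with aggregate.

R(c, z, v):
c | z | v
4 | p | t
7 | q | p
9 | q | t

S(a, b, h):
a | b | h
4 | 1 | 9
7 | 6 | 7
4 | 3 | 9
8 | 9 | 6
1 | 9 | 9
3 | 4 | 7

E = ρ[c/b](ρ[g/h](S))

Per-node cardinality:
  S → 6
  ρ[g/h](S) → 6
  ρ[c/b](ρ[g/h](S)) → 6

|E| = 6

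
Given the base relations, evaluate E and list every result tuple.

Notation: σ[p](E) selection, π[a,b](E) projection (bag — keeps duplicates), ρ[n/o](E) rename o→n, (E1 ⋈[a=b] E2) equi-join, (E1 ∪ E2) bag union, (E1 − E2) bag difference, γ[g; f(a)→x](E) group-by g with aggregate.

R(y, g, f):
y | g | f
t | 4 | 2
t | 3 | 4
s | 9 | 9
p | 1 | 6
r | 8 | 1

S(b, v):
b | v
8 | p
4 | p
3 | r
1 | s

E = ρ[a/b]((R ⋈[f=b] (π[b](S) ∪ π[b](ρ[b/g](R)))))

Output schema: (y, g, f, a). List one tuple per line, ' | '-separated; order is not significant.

Row counts bottom-up:
  R → 5
  S → 4
  π[b](S) → 4
  R → 5
  ρ[b/g](R) → 5
  π[b](ρ[b/g](R)) → 5
  (π[b](S) ∪ π[b](ρ[b/g](R))) → 9
  (R ⋈[f=b] (π[b](S) ∪ π[b](ρ[b/g](R)))) → 5
  ρ[a/b]((R ⋈[f=b] (π[b](S) ∪ π[b](ρ[b/g](R))))) → 5

== RESULT ==
y | g | f | a
r | 8 | 1 | 1
r | 8 | 1 | 1
s | 9 | 9 | 9
t | 3 | 4 | 4
t | 3 | 4 | 4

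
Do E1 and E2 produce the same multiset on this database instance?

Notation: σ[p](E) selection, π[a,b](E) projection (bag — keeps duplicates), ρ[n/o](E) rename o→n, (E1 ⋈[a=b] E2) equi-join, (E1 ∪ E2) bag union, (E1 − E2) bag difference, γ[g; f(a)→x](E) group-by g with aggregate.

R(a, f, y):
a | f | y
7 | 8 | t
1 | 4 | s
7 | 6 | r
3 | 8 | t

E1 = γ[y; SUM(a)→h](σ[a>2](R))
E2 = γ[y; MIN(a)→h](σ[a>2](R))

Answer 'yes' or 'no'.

E1 row counts bottom-up:
  R → 4
  σ[a>2](R) → 3
  γ[y; SUM(a)→h](σ[a>2](R)) → 2
E2 row counts bottom-up:
  R → 4
  σ[a>2](R) → 3
  γ[y; MIN(a)→h](σ[a>2](R)) → 2

E1 result:
y | h
r | 7
t | 10
E2 result:
y | h
r | 7
t | 3
Witness: ('t', 10) appears 1× in E1 but 0× in E2.

no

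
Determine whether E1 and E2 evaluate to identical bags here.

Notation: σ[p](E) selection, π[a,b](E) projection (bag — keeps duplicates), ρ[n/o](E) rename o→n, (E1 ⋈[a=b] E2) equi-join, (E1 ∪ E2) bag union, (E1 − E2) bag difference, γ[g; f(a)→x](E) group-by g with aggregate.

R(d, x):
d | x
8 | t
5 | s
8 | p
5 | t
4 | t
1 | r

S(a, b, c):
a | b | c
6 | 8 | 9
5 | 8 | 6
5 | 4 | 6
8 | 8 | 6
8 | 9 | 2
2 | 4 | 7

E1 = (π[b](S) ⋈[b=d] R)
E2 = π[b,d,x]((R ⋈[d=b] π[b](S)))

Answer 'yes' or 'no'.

E1 row counts bottom-up:
  S → 6
  π[b](S) → 6
  R → 6
  (π[b](S) ⋈[b=d] R) → 8
E2 row counts bottom-up:
  R → 6
  S → 6
  π[b](S) → 6
  (R ⋈[d=b] π[b](S)) → 8
  π[b,d,x]((R ⋈[d=b] π[b](S))) → 8

E1 and E2 produce the same multiset:
b | d | x
4 | 4 | t
4 | 4 | t
8 | 8 | p
8 | 8 | p
8 | 8 | p
8 | 8 | t
8 | 8 | t
8 | 8 | t

yes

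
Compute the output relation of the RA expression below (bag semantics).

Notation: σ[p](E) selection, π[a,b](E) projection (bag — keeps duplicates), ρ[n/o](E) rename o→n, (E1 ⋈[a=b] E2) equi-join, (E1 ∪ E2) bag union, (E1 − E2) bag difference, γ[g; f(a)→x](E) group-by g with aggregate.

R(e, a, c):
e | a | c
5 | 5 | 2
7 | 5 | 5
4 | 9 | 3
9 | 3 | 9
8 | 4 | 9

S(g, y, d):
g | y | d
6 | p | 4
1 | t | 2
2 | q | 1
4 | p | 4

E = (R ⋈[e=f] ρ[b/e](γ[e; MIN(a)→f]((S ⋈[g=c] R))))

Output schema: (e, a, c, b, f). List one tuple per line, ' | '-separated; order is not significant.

Row counts bottom-up:
  R → 5
  S → 4
  R → 5
  (S ⋈[g=c] R) → 1
  γ[e; MIN(a)→f]((S ⋈[g=c] R)) → 1
  ρ[b/e](γ[e; MIN(a)→f]((S ⋈[g=c] R))) → 1
  (R ⋈[e=f] ρ[b/e](γ[e; MIN(a)→f]((S ⋈[g=c] R)))) → 1

== RESULT ==
e | a | c | b | f
5 | 5 | 2 | 5 | 5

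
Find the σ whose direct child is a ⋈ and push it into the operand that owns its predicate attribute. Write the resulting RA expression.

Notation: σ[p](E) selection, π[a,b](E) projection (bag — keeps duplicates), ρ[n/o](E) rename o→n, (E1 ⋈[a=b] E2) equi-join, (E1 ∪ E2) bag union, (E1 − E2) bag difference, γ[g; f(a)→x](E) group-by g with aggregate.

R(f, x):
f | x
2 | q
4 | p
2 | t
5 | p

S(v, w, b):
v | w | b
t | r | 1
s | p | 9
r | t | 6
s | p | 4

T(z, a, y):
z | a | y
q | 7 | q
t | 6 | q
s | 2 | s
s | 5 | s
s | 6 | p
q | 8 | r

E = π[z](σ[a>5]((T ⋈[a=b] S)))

σ filters on a, owned by the left side.
E' = π[z]((σ[a>5](T) ⋈[a=b] S))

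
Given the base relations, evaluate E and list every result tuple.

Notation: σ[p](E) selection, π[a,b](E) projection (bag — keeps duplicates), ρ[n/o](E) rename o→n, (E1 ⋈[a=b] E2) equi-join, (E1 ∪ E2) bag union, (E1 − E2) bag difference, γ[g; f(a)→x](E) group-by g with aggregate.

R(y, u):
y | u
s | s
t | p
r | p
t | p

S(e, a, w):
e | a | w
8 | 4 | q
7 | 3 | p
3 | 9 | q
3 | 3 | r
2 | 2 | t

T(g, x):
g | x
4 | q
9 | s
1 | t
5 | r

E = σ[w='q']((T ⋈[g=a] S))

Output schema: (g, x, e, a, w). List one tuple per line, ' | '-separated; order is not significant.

Row counts bottom-up:
  T → 4
  S → 5
  (T ⋈[g=a] S) → 2
  σ[w='q']((T ⋈[g=a] S)) → 2

== RESULT ==
g | x | e | a | w
4 | q | 8 | 4 | q
9 | s | 3 | 9 | q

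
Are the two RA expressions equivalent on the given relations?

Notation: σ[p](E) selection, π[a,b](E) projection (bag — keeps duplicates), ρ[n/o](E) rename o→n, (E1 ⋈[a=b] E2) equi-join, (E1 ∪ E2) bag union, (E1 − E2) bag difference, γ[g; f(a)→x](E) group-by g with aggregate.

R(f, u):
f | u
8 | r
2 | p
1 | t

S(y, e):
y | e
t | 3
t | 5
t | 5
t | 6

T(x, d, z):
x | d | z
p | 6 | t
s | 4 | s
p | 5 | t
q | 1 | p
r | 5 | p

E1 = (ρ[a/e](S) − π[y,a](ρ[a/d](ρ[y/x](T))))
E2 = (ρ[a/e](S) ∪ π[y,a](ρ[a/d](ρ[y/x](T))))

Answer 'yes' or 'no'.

E1 row counts bottom-up:
  S → 4
  ρ[a/e](S) → 4
  T → 5
  ρ[y/x](T) → 5
  ρ[a/d](ρ[y/x](T)) → 5
  π[y,a](ρ[a/d](ρ[y/x](T))) → 5
  (ρ[a/e](S) − π[y,a](ρ[a/d](ρ[y/x](T)))) → 4
E2 row counts bottom-up:
  S → 4
  ρ[a/e](S) → 4
  T → 5
  ρ[y/x](T) → 5
  ρ[a/d](ρ[y/x](T)) → 5
  π[y,a](ρ[a/d](ρ[y/x](T))) → 5
  (ρ[a/e](S) ∪ π[y,a](ρ[a/d](ρ[y/x](T)))) → 9

E1 result:
y | a
t | 3
t | 5
t | 5
t | 6
E2 result:
y | a
p | 5
p | 6
q | 1
r | 5
s | 4
t | 3
t | 5
t | 5
t | 6
Witness: ('p', 6) appears 0× in E1 but 1× in E2.

no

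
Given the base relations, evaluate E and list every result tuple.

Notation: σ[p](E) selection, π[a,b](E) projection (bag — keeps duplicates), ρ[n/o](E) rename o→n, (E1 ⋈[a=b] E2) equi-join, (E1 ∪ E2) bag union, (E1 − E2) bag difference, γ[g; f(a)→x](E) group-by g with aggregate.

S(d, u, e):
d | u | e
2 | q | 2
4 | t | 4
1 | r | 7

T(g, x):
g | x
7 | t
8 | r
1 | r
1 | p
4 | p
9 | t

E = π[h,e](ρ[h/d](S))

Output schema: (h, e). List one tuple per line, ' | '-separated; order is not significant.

Per-node cardinality:
  S → 3
  ρ[h/d](S) → 3
  π[h,e](ρ[h/d](S)) → 3

== RESULT ==
h | e
1 | 7
2 | 2
4 | 4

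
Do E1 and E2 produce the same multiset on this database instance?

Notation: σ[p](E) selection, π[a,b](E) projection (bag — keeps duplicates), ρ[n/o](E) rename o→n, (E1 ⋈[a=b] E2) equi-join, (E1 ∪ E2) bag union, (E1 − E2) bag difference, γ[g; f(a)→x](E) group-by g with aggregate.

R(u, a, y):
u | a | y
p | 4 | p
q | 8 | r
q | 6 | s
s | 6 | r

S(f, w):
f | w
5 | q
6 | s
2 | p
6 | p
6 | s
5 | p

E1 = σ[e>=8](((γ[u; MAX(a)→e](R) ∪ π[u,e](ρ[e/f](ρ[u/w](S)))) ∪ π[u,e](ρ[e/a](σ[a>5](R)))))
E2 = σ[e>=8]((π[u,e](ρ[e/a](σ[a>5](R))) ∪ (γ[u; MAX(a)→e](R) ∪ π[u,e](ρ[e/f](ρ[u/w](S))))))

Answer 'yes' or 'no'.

E1 subexpression sizes:
  R → 4
  γ[u; MAX(a)→e](R) → 3
  S → 6
  ρ[u/w](S) → 6
  ρ[e/f](ρ[u/w](S)) → 6
  π[u,e](ρ[e/f](ρ[u/w](S))) → 6
  (γ[u; MAX(a)→e](R) ∪ π[u,e](ρ[e/f](ρ[u/w](S)))) → 9
  R → 4
  σ[a>5](R) → 3
  ρ[e/a](σ[a>5](R)) → 3
  π[u,e](ρ[e/a](σ[a>5](R))) → 3
  ((γ[u; MAX(a)→e](R) ∪ π[u,e](ρ[e/f](ρ[u/w](S)))) ∪ π[u,e](ρ[e/a](σ[a>5](R)))) → 12
  σ[e>=8](((γ[u; MAX(a)→e](R) ∪ π[u,e](ρ[e/f](ρ[u/w](S)))) ∪ π[u,e](ρ[e/a](σ[a>5](R))))) → 2
E2 subexpression sizes:
  R → 4
  σ[a>5](R) → 3
  ρ[e/a](σ[a>5](R)) → 3
  π[u,e](ρ[e/a](σ[a>5](R))) → 3
  R → 4
  γ[u; MAX(a)→e](R) → 3
  S → 6
  ρ[u/w](S) → 6
  ρ[e/f](ρ[u/w](S)) → 6
  π[u,e](ρ[e/f](ρ[u/w](S))) → 6
  (γ[u; MAX(a)→e](R) ∪ π[u,e](ρ[e/f](ρ[u/w](S)))) → 9
  (π[u,e](ρ[e/a](σ[a>5](R))) ∪ (γ[u; MAX(a)→e](R) ∪ π[u,e](ρ[e/f](ρ[u/w](S))))) → 12
  σ[e>=8]((π[u,e](ρ[e/a](σ[a>5](R))) ∪ (γ[u; MAX(a)→e](R) ∪ π[u,e](ρ[e/f](ρ[u/w](S)))))) → 2

E1 and E2 produce the same multiset:
u | e
q | 8
q | 8

yes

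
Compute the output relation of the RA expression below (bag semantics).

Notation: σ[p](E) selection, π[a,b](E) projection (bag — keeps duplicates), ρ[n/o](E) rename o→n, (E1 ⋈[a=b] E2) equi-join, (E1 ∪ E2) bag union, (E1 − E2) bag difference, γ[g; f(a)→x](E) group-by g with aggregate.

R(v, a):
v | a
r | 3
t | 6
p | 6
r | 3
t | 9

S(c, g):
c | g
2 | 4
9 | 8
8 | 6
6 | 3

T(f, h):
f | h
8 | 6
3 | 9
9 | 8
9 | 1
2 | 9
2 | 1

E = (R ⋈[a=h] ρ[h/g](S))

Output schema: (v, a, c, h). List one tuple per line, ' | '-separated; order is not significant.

Per-node cardinality:
  R → 5
  S → 4
  ρ[h/g](S) → 4
  (R ⋈[a=h] ρ[h/g](S)) → 4

== RESULT ==
v | a | c | h
p | 6 | 8 | 6
r | 3 | 6 | 3
r | 3 | 6 | 3
t | 6 | 8 | 6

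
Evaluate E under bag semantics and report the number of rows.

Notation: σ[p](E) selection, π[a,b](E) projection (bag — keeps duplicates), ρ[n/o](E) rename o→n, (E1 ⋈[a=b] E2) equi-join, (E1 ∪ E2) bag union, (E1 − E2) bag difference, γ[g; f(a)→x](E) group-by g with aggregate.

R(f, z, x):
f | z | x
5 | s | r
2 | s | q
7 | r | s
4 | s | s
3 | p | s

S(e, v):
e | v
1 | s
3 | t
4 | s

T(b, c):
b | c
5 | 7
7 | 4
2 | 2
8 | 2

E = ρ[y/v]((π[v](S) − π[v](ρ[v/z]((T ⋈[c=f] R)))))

Subexpression sizes:
  S → 3
  π[v](S) → 3
  T → 4
  R → 5
  (T ⋈[c=f] R) → 4
  ρ[v/z]((T ⋈[c=f] R)) → 4
  π[v](ρ[v/z]((T ⋈[c=f] R))) → 4
  (π[v](S) − π[v](ρ[v/z]((T ⋈[c=f] R)))) → 1
  ρ[y/v]((π[v](S) − π[v](ρ[v/z]((T ⋈[c=f] R))))) → 1

|E| = 1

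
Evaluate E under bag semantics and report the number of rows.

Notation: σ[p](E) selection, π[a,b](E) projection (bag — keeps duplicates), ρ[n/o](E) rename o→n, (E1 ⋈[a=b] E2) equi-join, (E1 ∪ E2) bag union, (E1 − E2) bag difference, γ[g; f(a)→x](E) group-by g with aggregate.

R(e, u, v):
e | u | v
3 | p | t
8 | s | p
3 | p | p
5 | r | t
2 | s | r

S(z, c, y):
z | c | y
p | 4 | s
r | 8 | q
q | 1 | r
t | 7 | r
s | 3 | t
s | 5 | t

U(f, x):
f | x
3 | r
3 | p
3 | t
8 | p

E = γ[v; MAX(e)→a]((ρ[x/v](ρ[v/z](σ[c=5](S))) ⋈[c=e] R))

Subexpression sizes:
  S → 6
  σ[c=5](S) → 1
  ρ[v/z](σ[c=5](S)) → 1
  ρ[x/v](ρ[v/z](σ[c=5](S))) → 1
  R → 5
  (ρ[x/v](ρ[v/z](σ[c=5](S))) ⋈[c=e] R) → 1
  γ[v; MAX(e)→a]((ρ[x/v](ρ[v/z](σ[c=5](S))) ⋈[c=e] R)) → 1

|E| = 1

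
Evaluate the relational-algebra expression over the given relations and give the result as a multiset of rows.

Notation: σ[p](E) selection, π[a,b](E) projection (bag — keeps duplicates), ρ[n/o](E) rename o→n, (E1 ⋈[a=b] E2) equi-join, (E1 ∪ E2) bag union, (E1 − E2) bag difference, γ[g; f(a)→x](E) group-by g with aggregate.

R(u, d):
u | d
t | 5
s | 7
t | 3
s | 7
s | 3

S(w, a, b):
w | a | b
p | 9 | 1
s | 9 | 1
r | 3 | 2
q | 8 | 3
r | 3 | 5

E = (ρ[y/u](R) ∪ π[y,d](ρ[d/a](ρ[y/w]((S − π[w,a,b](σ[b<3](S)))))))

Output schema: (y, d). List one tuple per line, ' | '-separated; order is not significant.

Stepwise |·|:
  R → 5
  ρ[y/u](R) → 5
  S → 5
  S → 5
  σ[b<3](S) → 3
  π[w,a,b](σ[b<3](S)) → 3
  (S − π[w,a,b](σ[b<3](S))) → 2
  ρ[y/w]((S − π[w,a,b](σ[b<3](S)))) → 2
  ρ[d/a](ρ[y/w]((S − π[w,a,b](σ[b<3](S))))) → 2
  π[y,d](ρ[d/a](ρ[y/w]((S − π[w,a,b](σ[b<3](S)))))) → 2
  (ρ[y/u](R) ∪ π[y,d](ρ[d/a](ρ[y/w]((S − π[w,a,b](σ[b<3](S))))))) → 7

== RESULT ==
y | d
q | 8
r | 3
s | 3
s | 7
s | 7
t | 3
t | 5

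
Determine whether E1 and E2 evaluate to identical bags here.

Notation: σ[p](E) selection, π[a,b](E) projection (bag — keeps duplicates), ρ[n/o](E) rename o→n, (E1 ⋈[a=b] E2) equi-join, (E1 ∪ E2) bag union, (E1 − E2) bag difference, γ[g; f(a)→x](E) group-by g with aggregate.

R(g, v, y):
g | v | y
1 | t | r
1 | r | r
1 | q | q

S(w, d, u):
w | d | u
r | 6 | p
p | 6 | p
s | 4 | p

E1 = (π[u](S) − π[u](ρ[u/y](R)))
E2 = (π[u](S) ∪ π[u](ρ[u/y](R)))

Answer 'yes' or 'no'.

E1 per-node cardinality:
  S → 3
  π[u](S) → 3
  R → 3
  ρ[u/y](R) → 3
  π[u](ρ[u/y](R)) → 3
  (π[u](S) − π[u](ρ[u/y](R))) → 3
E2 per-node cardinality:
  S → 3
  π[u](S) → 3
  R → 3
  ρ[u/y](R) → 3
  π[u](ρ[u/y](R)) → 3
  (π[u](S) ∪ π[u](ρ[u/y](R))) → 6

E1 result:
u
p
p
p
E2 result:
u
p
p
p
q
r
r
Witness: ('q',) appears 0× in E1 but 1× in E2.

no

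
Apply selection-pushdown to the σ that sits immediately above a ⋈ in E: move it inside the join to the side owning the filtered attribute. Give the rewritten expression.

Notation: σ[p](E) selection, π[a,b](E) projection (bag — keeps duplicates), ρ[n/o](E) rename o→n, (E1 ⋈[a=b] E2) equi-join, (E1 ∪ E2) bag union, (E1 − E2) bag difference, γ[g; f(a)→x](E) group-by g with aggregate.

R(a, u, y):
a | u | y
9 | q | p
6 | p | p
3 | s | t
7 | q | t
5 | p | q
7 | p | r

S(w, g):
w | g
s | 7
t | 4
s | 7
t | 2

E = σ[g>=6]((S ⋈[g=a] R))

σ filters on g, owned by the left side.
E' = (σ[g>=6](S) ⋈[g=a] R)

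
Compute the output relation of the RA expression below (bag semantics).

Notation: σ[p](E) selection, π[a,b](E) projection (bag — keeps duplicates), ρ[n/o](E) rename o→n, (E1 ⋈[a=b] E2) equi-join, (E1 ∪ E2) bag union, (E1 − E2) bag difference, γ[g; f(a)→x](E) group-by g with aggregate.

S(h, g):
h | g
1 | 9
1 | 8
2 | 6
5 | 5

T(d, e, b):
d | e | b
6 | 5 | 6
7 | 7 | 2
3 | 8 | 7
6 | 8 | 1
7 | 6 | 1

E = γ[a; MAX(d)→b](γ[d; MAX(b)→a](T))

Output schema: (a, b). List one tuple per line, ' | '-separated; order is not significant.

Row counts bottom-up:
  T → 5
  γ[d; MAX(b)→a](T) → 3
  γ[a; MAX(d)→b](γ[d; MAX(b)→a](T)) → 3

== RESULT ==
a | b
2 | 7
6 | 6
7 | 3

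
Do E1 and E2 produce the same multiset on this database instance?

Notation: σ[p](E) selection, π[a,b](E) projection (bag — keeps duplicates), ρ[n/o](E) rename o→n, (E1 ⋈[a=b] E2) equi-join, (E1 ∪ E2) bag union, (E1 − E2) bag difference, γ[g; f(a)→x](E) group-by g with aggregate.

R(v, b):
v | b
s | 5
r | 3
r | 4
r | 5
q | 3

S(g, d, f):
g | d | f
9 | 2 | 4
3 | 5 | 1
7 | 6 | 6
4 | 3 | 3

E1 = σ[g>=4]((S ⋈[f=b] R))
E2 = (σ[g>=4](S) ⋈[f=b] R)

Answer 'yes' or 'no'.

E1 row counts bottom-up:
  S → 4
  R → 5
  (S ⋈[f=b] R) → 3
  σ[g>=4]((S ⋈[f=b] R)) → 3
E2 row counts bottom-up:
  S → 4
  σ[g>=4](S) → 3
  R → 5
  (σ[g>=4](S) ⋈[f=b] R) → 3

E1 and E2 produce the same multiset:
g | d | f | v | b
4 | 3 | 3 | q | 3
4 | 3 | 3 | r | 3
9 | 2 | 4 | r | 4

yes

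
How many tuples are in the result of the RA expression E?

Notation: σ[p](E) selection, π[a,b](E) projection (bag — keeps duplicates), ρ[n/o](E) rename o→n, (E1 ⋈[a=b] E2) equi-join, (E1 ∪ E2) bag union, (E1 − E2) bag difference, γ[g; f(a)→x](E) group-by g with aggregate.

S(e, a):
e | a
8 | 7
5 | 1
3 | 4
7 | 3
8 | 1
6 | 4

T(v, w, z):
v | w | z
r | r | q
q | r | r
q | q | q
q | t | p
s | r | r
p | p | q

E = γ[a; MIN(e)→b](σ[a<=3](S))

Subexpression sizes:
  S → 6
  σ[a<=3](S) → 3
  γ[a; MIN(e)→b](σ[a<=3](S)) → 2

|E| = 2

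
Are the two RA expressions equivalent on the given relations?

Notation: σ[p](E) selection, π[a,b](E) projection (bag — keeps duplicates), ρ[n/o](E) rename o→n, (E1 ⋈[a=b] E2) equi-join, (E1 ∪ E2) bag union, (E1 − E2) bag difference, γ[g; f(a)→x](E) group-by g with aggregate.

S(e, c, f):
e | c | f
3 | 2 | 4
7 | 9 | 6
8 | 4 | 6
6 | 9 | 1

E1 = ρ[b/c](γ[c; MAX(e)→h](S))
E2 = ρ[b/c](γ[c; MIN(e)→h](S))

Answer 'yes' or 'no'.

E1 stepwise |·|:
  S → 4
  γ[c; MAX(e)→h](S) → 3
  ρ[b/c](γ[c; MAX(e)→h](S)) → 3
E2 stepwise |·|:
  S → 4
  γ[c; MIN(e)→h](S) → 3
  ρ[b/c](γ[c; MIN(e)→h](S)) → 3

E1 result:
b | h
2 | 3
4 | 8
9 | 7
E2 result:
b | h
2 | 3
4 | 8
9 | 6
Witness: (9, 6) appears 0× in E1 but 1× in E2.

no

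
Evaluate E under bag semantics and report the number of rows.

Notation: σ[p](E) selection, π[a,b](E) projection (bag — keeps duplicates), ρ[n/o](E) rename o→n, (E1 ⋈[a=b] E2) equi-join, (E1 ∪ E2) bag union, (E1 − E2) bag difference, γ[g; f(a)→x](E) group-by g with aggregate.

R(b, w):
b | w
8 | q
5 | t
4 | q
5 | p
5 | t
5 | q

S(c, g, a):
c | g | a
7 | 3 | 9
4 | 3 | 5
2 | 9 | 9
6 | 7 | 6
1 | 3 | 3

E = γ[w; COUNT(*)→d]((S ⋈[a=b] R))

Subexpression sizes:
  S → 5
  R → 6
  (S ⋈[a=b] R) → 4
  γ[w; COUNT(*)→d]((S ⋈[a=b] R)) → 3

|E| = 3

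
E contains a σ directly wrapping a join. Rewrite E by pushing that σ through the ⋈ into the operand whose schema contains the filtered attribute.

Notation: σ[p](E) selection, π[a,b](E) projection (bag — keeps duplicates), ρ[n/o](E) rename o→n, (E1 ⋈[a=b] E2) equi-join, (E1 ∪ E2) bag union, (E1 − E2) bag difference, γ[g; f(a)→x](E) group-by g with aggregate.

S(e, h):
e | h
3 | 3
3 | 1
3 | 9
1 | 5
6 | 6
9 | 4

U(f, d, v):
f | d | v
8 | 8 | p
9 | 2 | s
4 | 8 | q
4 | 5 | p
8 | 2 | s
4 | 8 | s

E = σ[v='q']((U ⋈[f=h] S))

σ filters on v, owned by the left side.
E' = (σ[v='q'](U) ⋈[f=h] S)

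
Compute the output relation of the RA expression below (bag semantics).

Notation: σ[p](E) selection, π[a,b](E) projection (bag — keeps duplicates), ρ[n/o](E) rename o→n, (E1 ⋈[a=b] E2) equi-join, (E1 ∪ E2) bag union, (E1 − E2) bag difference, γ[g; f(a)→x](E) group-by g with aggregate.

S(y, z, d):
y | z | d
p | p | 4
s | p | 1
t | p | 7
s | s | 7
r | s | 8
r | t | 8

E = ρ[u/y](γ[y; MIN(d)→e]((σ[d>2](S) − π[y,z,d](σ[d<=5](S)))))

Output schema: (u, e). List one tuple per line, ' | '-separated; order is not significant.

Row counts bottom-up:
  S → 6
  σ[d>2](S) → 5
  S → 6
  σ[d<=5](S) → 2
  π[y,z,d](σ[d<=5](S)) → 2
  (σ[d>2](S) − π[y,z,d](σ[d<=5](S))) → 4
  γ[y; MIN(d)→e]((σ[d>2](S) − π[y,z,d](σ[d<=5](S)))) → 3
  ρ[u/y](γ[y; MIN(d)→e]((σ[d>2](S) − π[y,z,d](σ[d<=5](S))))) → 3

== RESULT ==
u | e
r | 8
s | 7
t | 7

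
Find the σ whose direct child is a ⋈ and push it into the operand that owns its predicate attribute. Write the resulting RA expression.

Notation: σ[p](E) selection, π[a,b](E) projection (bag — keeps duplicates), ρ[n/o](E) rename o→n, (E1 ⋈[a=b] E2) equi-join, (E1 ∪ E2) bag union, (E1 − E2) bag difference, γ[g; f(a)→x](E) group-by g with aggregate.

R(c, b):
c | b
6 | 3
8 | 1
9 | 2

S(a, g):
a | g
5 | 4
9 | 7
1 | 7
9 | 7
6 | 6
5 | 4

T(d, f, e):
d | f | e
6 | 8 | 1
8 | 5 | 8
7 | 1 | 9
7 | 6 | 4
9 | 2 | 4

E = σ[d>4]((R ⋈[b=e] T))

σ filters on d, owned by the right side.
E' = (R ⋈[b=e] σ[d>4](T))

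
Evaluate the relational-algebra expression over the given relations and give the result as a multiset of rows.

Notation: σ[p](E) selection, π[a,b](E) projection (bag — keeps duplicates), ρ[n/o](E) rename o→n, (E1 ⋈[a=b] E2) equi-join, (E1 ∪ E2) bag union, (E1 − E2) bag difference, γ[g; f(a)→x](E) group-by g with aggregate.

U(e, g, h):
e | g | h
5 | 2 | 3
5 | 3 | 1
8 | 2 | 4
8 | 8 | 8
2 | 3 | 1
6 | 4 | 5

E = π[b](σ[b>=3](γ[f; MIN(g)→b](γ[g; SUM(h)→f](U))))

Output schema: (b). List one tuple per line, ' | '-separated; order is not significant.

Stepwise |·|:
  U → 6
  γ[g; SUM(h)→f](U) → 4
  γ[f; MIN(g)→b](γ[g; SUM(h)→f](U)) → 4
  σ[b>=3](γ[f; MIN(g)→b](γ[g; SUM(h)→f](U))) → 3
  π[b](σ[b>=3](γ[f; MIN(g)→b](γ[g; SUM(h)→f](U)))) → 3

== RESULT ==
b
3
4
8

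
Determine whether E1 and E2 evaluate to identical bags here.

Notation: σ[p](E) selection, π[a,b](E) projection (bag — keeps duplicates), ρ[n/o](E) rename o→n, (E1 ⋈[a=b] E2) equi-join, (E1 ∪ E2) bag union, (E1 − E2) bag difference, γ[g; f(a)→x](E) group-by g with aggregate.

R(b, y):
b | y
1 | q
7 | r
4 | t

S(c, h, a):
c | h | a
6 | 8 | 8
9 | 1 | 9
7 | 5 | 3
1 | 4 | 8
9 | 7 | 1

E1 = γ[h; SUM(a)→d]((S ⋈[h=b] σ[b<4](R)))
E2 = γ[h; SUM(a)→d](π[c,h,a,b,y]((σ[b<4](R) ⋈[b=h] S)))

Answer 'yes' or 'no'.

E1 subexpression sizes:
  S → 5
  R → 3
  σ[b<4](R) → 1
  (S ⋈[h=b] σ[b<4](R)) → 1
  γ[h; SUM(a)→d]((S ⋈[h=b] σ[b<4](R))) → 1
E2 subexpression sizes:
  R → 3
  σ[b<4](R) → 1
  S → 5
  (σ[b<4](R) ⋈[b=h] S) → 1
  π[c,h,a,b,y]((σ[b<4](R) ⋈[b=h] S)) → 1
  γ[h; SUM(a)→d](π[c,h,a,b,y]((σ[b<4](R) ⋈[b=h] S))) → 1

E1 and E2 produce the same multiset:
h | d
1 | 9

yes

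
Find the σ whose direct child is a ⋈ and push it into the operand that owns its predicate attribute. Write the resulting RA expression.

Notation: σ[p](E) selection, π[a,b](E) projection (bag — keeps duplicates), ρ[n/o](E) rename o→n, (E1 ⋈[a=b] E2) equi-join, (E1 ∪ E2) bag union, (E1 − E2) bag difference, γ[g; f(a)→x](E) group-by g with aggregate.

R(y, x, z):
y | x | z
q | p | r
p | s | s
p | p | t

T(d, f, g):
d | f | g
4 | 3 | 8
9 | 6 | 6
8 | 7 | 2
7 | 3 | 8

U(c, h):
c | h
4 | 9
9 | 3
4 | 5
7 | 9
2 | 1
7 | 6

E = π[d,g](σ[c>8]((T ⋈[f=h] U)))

σ filters on c, owned by the right side.
E' = π[d,g]((T ⋈[f=h] σ[c>8](U)))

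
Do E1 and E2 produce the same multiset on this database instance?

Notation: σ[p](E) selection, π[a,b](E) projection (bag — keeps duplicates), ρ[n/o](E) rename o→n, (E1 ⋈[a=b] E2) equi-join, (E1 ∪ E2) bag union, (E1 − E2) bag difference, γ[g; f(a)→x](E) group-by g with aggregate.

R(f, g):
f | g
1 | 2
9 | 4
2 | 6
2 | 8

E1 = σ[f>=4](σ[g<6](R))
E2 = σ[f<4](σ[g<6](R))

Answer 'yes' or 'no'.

E1 stepwise |·|:
  R → 4
  σ[g<6](R) → 2
  σ[f>=4](σ[g<6](R)) → 1
E2 stepwise |·|:
  R → 4
  σ[g<6](R) → 2
  σ[f<4](σ[g<6](R)) → 1

E1 result:
f | g
9 | 4
E2 result:
f | g
1 | 2
Witness: (1, 2) appears 0× in E1 but 1× in E2.

no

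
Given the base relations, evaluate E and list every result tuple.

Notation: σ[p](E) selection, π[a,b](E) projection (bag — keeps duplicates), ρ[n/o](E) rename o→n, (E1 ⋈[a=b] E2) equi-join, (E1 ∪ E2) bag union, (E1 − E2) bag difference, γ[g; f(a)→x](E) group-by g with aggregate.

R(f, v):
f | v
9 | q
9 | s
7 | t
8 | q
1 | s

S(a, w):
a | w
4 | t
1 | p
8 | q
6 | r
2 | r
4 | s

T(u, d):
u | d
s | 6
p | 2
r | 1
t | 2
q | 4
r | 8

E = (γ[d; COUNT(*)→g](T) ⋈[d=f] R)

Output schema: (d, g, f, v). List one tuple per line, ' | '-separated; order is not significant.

Per-node cardinality:
  T → 6
  γ[d; COUNT(*)→g](T) → 5
  R → 5
  (γ[d; COUNT(*)→g](T) ⋈[d=f] R) → 2

== RESULT ==
d | g | f | v
1 | 1 | 1 | s
8 | 1 | 8 | q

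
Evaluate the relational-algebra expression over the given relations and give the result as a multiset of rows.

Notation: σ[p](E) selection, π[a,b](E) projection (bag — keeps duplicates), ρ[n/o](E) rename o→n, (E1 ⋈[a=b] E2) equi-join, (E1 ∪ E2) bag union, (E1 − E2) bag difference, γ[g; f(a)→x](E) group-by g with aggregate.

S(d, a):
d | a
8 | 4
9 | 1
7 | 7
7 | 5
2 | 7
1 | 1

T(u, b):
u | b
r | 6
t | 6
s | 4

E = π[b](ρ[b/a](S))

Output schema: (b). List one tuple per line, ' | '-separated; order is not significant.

Per-node cardinality:
  S → 6
  ρ[b/a](S) → 6
  π[b](ρ[b/a](S)) → 6

== RESULT ==
b
1
1
4
5
7
7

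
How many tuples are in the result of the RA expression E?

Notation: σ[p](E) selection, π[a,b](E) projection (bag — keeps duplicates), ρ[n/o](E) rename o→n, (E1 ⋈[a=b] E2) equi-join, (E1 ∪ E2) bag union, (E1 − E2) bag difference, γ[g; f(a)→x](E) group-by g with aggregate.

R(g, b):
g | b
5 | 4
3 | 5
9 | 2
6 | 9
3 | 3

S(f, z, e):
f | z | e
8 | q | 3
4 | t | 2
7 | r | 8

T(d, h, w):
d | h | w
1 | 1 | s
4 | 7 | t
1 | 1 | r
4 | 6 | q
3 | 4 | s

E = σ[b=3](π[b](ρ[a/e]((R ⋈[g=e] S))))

Stepwise |·|:
  R → 5
  S → 3
  (R ⋈[g=e] S) → 2
  ρ[a/e]((R ⋈[g=e] S)) → 2
  π[b](ρ[a/e]((R ⋈[g=e] S))) → 2
  σ[b=3](π[b](ρ[a/e]((R ⋈[g=e] S)))) → 1

|E| = 1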